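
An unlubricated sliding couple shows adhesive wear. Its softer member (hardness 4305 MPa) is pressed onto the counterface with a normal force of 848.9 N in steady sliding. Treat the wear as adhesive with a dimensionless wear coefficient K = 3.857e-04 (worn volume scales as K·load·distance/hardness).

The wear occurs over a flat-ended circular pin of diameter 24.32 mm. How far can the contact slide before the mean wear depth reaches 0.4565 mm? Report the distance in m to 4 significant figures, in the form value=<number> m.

The intermediates are shown rounded — the computation keeps exact precision, and a lone final rounding: four significant figures.
Convert: Hardness H = 4305 MPa = 4.305e+09 Pa.
Convert: Pin diameter d = 24.32 mm = 0.02432 m. Contact area A = π·d²/4 = π·(0.02432 m)²/4 = 4.645e-04 m².
Convert: Depth limit h_lim = 0.4565 mm = 4.565e-04 m.
Restated in SI base units: W = 848.9 N, H = 4.305e+09 Pa, K = 3.857e-04.
Limit volume V_lim = h_lim·A = 4.565e-04 · 4.645e-04 = 2.121e-07 m³.
Inverting, life L = V_lim·H/(K·W) = 2.121e-07 · 4.305e+09 / (3.857e-04 · 848.9) = 2788 m.

value=2788 m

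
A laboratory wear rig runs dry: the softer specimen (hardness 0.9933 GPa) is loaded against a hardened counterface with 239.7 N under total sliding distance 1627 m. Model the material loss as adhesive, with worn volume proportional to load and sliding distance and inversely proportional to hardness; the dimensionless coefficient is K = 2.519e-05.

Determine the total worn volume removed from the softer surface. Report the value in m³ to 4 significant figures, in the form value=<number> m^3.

The algebra carries full precision. The intermediates are displayed rounded, and a single final rounding, at 4 significant digits.
Hardness H = 0.9933 GPa = 9.933e+08 Pa.
In SI base units, W = 239.7 N, H = 9.933e+08 Pa, K = 2.519e-05.
Archard relation: V = K·W·L/H = 2.519e-05 · 239.7 · 1627 / 9.933e+08 = 9.890e-09 m³.

value=9.890e-09 m^3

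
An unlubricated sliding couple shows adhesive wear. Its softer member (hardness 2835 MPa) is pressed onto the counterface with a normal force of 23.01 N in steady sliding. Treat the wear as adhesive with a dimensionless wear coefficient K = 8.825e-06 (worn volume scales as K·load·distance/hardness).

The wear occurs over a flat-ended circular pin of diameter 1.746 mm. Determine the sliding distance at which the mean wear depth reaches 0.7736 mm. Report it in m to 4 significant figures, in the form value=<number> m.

value=2.586e+04 m

Every step runs at exact precision — intermediates are displayed rounded, and a lone final rounding, at 4 significant figures.
Hardness H = 2835 MPa = 2.835e+09 Pa.
Pin diameter d = 1.746 mm = 0.001746 m. Contact area A = π·d²/4 = π·(0.001746 m)²/4 = 2.394e-06 m².
Depth limit h_lim = 0.7736 mm = 7.736e-04 m.
SI base units throughout: W = 23.01 N, H = 2.835e+09 Pa, K = 8.825e-06.
Permissible volume V_lim = h_lim·A = 7.736e-04 · 2.394e-06 = 1.852e-09 m³.
So the life L = V_lim·H/(K·W) = 1.852e-09 · 2.835e+09 / (8.825e-06 · 23.01) = 2.586e+04 m.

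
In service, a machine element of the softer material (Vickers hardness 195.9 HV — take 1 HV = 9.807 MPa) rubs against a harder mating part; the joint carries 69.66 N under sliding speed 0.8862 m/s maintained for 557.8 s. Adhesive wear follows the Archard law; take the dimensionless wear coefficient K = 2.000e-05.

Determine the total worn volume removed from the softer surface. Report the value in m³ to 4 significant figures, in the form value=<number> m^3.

value=3.585e-10 m^3

Intermediates are shown rounded. Every step runs at full float precision, and rounded just once, at 4 significant figures.
Distance L = v·t = 0.8862 m/s × 557.8 s = 494.3 m.
Hardness H = 195.9 HV × 9.807 MPa/HV = 1921 MPa = 1.921e+09 Pa.
As SI base values: W = 69.66 N, H = 1.921e+09 Pa, K = 2.000e-05.
Archard relation: V = K·W·L/H = 2.000e-05 · 69.66 · 494.3 / 1.921e+09 = 3.585e-10 m³.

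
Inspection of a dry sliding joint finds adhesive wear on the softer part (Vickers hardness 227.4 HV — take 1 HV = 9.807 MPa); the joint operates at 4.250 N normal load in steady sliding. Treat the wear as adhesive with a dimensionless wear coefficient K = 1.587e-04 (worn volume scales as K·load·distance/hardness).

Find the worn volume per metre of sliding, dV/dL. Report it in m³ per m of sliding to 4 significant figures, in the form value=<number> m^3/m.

value=3.024e-13 m^3/m

The algebra holds full float precision, and intermediate values are shown rounded — one final rounding, at 4 significant digits.
Convert: Hardness H = 227.4 HV × 9.807 MPa/HV = 2230 MPa = 2.230e+09 Pa.
Expressed in SI base units: W = 4.250 N, H = 2.230e+09 Pa, K = 1.587e-04.
Wear rate dV/dL = K·W/H (independent of L): 1.587e-04 · 4.250 / 2.230e+09 = 3.024e-13 m³/m.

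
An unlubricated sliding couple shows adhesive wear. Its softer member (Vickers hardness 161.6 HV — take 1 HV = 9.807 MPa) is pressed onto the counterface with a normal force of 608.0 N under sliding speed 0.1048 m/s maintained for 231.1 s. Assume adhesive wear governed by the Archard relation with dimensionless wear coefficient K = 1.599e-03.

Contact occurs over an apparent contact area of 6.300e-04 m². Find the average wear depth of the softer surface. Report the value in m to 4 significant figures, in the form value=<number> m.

value=2.358e-05 m

All arithmetic maintains full float precision. The intermediates are printed rounded; one last rounding to 4 significant figures.
Convert: Distance covered L = v·t = 0.1048 m/s × 231.1 s = 24.22 m.
Convert: Hardness H = 161.6 HV × 9.807 MPa/HV = 1585 MPa = 1.585e+09 Pa.
Restated in SI base units: W = 608.0 N, H = 1.585e+09 Pa, K = 1.599e-03.
Archard relation: V = K·W·L/H = 1.599e-03 · 608.0 · 24.22 / 1.585e+09 = 1.486e-08 m³.
Mean depth h = V/A = 1.486e-08 / 6.300e-04 = 2.358e-05 m.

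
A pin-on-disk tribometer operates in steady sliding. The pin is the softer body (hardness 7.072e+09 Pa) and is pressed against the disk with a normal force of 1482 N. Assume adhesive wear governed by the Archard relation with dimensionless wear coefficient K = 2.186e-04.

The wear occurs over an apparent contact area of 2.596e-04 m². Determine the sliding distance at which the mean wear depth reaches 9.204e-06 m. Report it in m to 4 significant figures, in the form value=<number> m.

The intermediates appear rounded, and the algebra maintains full float precision; one last rounding to four significant digits.
As SI base values: W = 1482 N, H = 7.072e+09 Pa, K = 2.186e-04.
Permissible volume V_lim = h_lim·A = 9.204e-06 · 2.596e-04 = 2.389e-09 m³.
Inverting, life L = V_lim·H/(K·W) = 2.389e-09 · 7.072e+09 / (2.186e-04 · 1482) = 52.16 m.

value=52.16 m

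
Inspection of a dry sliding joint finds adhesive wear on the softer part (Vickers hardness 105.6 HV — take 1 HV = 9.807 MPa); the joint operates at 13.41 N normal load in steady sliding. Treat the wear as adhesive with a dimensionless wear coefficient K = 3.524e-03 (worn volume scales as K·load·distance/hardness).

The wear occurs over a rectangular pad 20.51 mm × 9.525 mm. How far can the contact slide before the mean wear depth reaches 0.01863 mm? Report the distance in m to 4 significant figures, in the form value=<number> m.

Intermediates are displayed rounded. The computation runs at full float precision, and rounded just once to 4 significant digits.
Hardness H = 105.6 HV × 9.807 MPa/HV = 1036 MPa = 1.036e+09 Pa.
Pad sides 20.51 mm × 9.525 mm = 0.02051 m × 0.009525 m. Contact area A = 0.02051 m × 0.009525 m = 1.954e-04 m².
Depth limit h_lim = 0.01863 mm = 1.863e-05 m.
Working in SI base units: W = 13.41 N, H = 1.036e+09 Pa, K = 3.524e-03.
Allowed volume V_lim = h_lim·A = 1.863e-05 · 1.954e-04 = 3.640e-09 m³.
Life L = V_lim·H/(K·W) = 3.640e-09 · 1.036e+09 / (3.524e-03 · 13.41) = 79.76 m.

value=79.76 m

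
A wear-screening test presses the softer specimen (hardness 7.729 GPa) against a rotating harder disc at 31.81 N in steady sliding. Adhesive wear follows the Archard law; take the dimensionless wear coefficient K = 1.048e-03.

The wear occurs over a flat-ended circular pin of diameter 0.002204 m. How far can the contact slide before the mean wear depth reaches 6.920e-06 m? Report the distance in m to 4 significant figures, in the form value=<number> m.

value=6.121 m

The computation maintains exact precision, and the intermediates are shown rounded; rounded once at the end: four significant figures.
Convert: Hardness H = 7.729 GPa = 7.729e+09 Pa.
Convert: Contact area A = π·d²/4 = π·(0.002204 m)²/4 = 3.815e-06 m².
As SI base values: W = 31.81 N, H = 7.729e+09 Pa, K = 1.048e-03.
At the depth limit, V_lim = h_lim·A = 6.920e-06 · 3.815e-06 = 2.640e-11 m³.
Life L = V_lim·H/(K·W) = 2.640e-11 · 7.729e+09 / (1.048e-03 · 31.81) = 6.121 m.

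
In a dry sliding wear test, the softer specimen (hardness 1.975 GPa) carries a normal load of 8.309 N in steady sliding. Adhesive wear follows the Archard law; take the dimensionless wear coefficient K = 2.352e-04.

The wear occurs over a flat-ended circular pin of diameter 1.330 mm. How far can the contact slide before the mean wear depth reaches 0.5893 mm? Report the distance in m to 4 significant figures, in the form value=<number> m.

Shown intermediates are rounded — all working math carries full precision, and rounded once at the end: 4 significant figures.
Hardness H = 1.975 GPa = 1.975e+09 Pa.
Pin diameter d = 1.330 mm = 0.001330 m. Contact area A = π·d²/4 = π·(0.001330 m)²/4 = 1.389e-06 m².
Depth limit h_lim = 0.5893 mm = 5.893e-04 m.
In SI base units: W = 8.309 N, H = 1.975e+09 Pa, K = 2.352e-04.
Allowed volume V_lim = h_lim·A = 5.893e-04 · 1.389e-06 = 8.187e-10 m³.
Life L = V_lim·H/(K·W) = 8.187e-10 · 1.975e+09 / (2.352e-04 · 8.309) = 827.4 m.

value=827.4 m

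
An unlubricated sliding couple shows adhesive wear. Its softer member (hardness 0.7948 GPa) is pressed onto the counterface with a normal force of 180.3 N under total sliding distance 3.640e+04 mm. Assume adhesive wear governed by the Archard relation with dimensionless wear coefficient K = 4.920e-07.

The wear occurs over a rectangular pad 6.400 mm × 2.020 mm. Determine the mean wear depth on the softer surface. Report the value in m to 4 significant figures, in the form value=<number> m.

value=3.142e-07 m

All working math runs at exact precision. Shown intermediates are rounded, and rounded once at the end to 4 significant figures.
Convert: Distance covered L = 3.640e+04 mm = 36.40 m.
Convert: Hardness H = 0.7948 GPa = 7.948e+08 Pa.
Convert: Pad sides 6.400 mm × 2.020 mm = 0.006400 m × 0.002020 m. Contact area A = 0.006400 m × 0.002020 m = 1.293e-05 m².
In SI base units, W = 180.3 N, H = 7.948e+08 Pa, K = 4.920e-07.
Wear volume V = K·W·L/H = 4.920e-07 · 180.3 · 36.40 / 7.948e+08 = 4.063e-12 m³.
Average depth h = V/A = 4.063e-12 / 1.293e-05 = 3.142e-07 m.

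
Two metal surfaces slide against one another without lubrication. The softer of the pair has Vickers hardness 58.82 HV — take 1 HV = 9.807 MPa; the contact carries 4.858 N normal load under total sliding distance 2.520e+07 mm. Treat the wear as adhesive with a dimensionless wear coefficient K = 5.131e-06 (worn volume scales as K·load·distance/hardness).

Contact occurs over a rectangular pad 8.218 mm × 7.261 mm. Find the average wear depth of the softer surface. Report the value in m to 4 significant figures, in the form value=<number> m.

Every step maintains exact precision, and intermediate values are printed rounded; a single final rounding to 4 significant figures.
Sliding distance L = 2.520e+07 mm = 2.520e+04 m.
Hardness H = 58.82 HV × 9.807 MPa/HV = 576.8 MPa = 5.768e+08 Pa.
Pad sides 8.218 mm × 7.261 mm = 0.008218 m × 0.007261 m. Contact area A = 0.008218 m × 0.007261 m = 5.967e-05 m².
Expressed in SI base units: W = 4.858 N, H = 5.768e+08 Pa, K = 5.131e-06.
Wear volume V = K·W·L/H = 5.131e-06 · 4.858 · 2.520e+04 / 5.768e+08 = 1.089e-09 m³.
Average depth h = V/A = 1.089e-09 / 5.967e-05 = 1.825e-05 m.

value=1.825e-05 m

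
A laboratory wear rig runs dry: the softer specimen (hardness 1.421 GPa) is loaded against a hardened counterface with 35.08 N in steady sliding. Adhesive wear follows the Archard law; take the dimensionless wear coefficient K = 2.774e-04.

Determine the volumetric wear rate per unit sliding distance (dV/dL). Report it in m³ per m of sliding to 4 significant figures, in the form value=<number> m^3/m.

value=6.848e-12 m^3/m

Intermediate values appear rounded — the computation maintains exact precision, and rounded just once to 4 significant figures.
Hardness H = 1.421 GPa = 1.421e+09 Pa.
In SI base units: W = 35.08 N, H = 1.421e+09 Pa, K = 2.774e-04.
Volumetric rate dV/dL = K·W/H (independent of L): 2.774e-04 · 35.08 / 1.421e+09 = 6.848e-12 m³/m.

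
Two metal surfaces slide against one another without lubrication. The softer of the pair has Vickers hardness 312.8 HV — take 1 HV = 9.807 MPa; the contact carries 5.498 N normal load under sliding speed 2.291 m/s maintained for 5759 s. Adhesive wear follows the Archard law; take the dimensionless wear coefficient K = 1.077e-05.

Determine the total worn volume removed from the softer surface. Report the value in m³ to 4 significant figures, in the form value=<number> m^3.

value=2.547e-10 m^3

All arithmetic runs at full precision. The intermediates are shown rounded; one last rounding to four significant digits.
The distance L = v·t = 2.291 m/s × 5759 s = 1.319e+04 m.
Hardness H = 312.8 HV × 9.807 MPa/HV = 3068 MPa = 3.068e+09 Pa.
As SI base values: W = 5.498 N, H = 3.068e+09 Pa, K = 1.077e-05.
By Archard's law, V = K·W·L/H = 1.077e-05 · 5.498 · 1.319e+04 / 3.068e+09 = 2.547e-10 m³.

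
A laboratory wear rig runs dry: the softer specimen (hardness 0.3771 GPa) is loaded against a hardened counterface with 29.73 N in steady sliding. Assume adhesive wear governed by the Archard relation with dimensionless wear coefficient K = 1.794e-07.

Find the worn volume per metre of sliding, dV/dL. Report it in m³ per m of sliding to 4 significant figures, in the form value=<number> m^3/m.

value=1.414e-14 m^3/m

Intermediates are displayed rounded — every step runs at full float precision. Rounded once at the end to four significant figures.
Hardness H = 0.3771 GPa = 3.771e+08 Pa.
Working in SI base units: W = 29.73 N, H = 3.771e+08 Pa, K = 1.794e-07.
The wear rate dV/dL = K·W/H (no L dependence): 1.794e-07 · 29.73 / 3.771e+08 = 1.414e-14 m³/m.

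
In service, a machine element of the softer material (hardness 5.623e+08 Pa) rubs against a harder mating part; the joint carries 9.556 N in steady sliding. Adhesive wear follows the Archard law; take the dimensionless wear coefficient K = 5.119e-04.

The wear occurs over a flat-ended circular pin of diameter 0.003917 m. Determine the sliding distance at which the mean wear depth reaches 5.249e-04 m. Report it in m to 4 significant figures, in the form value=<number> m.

Intermediate values are shown rounded — the computation carries full float precision, and a single final rounding to 4 significant figures.
Convert: Contact area A = π·d²/4 = π·(0.003917 m)²/4 = 1.205e-05 m².
In SI base units, W = 9.556 N, H = 5.623e+08 Pa, K = 5.119e-04.
At the depth limit, V_lim = h_lim·A = 5.249e-04 · 1.205e-05 = 6.325e-09 m³.
So the life L = V_lim·H/(K·W) = 6.325e-09 · 5.623e+08 / (5.119e-04 · 9.556) = 727.1 m.

value=727.1 m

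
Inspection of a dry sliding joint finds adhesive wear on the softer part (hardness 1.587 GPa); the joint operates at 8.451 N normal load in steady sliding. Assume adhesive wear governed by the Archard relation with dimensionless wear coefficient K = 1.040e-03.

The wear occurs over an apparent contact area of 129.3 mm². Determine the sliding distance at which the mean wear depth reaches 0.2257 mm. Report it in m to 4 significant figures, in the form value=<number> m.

All working math runs at exact precision; the intermediates are printed rounded. Rounded just once, at 4 significant digits.
Convert: Hardness H = 1.587 GPa = 1.587e+09 Pa.
Convert: Contact area A = 129.3 mm² = 1.293e-04 m².
Convert: Depth limit h_lim = 0.2257 mm = 2.257e-04 m.
As SI base values: W = 8.451 N, H = 1.587e+09 Pa, K = 1.040e-03.
Allowed volume V_lim = h_lim·A = 2.257e-04 · 1.293e-04 = 2.918e-08 m³.
Thus life L = V_lim·H/(K·W) = 2.918e-08 · 1.587e+09 / (1.040e-03 · 8.451) = 5269 m.

value=5269 m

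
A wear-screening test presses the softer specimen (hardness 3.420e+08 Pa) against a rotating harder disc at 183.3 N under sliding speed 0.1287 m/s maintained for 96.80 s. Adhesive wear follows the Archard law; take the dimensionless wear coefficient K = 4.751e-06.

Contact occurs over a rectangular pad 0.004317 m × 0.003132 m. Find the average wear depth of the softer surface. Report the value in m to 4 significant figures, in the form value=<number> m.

Printed values are rounded — the computation holds exact precision — a single final rounding, at four significant digits.
The distance L = v·t = 0.1287 m/s × 96.80 s = 12.46 m.
Contact area A = 0.004317 m × 0.003132 m = 1.352e-05 m².
In SI base units, W = 183.3 N, H = 3.420e+08 Pa, K = 4.751e-06.
Archard volume V = K·W·L/H = 4.751e-06 · 183.3 · 12.46 / 3.420e+08 = 3.172e-11 m³.
Mean wear depth h = V/A = 3.172e-11 / 1.352e-05 = 2.346e-06 m.

value=2.346e-06 m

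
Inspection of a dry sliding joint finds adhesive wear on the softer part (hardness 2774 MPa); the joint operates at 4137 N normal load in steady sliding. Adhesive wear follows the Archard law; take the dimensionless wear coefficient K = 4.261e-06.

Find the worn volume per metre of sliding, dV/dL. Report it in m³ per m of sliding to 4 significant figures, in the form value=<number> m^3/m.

value=6.355e-12 m^3/m

All arithmetic runs at full precision; printed values are rounded; a lone final rounding, at 4 significant digits.
Convert: Hardness H = 2774 MPa = 2.774e+09 Pa.
SI base units throughout: W = 4137 N, H = 2.774e+09 Pa, K = 4.261e-06.
Sliding wear rate dV/dL = K·W/H — distance-free: 4.261e-06 · 4137 / 2.774e+09 = 6.355e-12 m³/m.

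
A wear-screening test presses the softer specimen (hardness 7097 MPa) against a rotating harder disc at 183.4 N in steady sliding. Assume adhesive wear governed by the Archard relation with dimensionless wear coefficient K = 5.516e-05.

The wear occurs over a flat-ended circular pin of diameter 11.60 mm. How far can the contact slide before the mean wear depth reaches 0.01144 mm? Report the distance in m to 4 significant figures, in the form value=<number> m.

The algebra carries full float precision, and printed values are rounded; one final rounding to 4 significant digits.
Hardness H = 7097 MPa = 7.097e+09 Pa.
Pin diameter d = 11.60 mm = 0.01160 m. Contact area A = π·d²/4 = π·(0.01160 m)²/4 = 1.057e-04 m².
Depth limit h_lim = 0.01144 mm = 1.144e-05 m.
Expressed in SI base units: W = 183.4 N, H = 7.097e+09 Pa, K = 5.516e-05.
At the depth limit, V_lim = h_lim·A = 1.144e-05 · 1.057e-04 = 1.209e-09 m³.
Inverting, life L = V_lim·H/(K·W) = 1.209e-09 · 7.097e+09 / (5.516e-05 · 183.4) = 848.2 m.

value=848.2 m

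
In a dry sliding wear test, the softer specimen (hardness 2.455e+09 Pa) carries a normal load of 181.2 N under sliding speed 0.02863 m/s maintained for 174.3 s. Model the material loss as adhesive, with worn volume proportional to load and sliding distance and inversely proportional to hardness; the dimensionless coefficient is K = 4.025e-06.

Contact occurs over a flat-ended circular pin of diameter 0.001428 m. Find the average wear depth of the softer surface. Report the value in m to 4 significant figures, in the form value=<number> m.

value=9.256e-07 m

The algebra carries full precision, and intermediate values appear rounded — a lone final rounding: four significant figures.
Distance L = v·t = 0.02863 m/s × 174.3 s = 4.990 m.
Contact area A = π·d²/4 = π·(0.001428 m)²/4 = 1.602e-06 m².
Restated in SI base units: W = 181.2 N, H = 2.455e+09 Pa, K = 4.025e-06.
Archard relation: V = K·W·L/H = 4.025e-06 · 181.2 · 4.990 / 2.455e+09 = 1.482e-12 m³.
Average depth h = V/A = 1.482e-12 / 1.602e-06 = 9.256e-07 m.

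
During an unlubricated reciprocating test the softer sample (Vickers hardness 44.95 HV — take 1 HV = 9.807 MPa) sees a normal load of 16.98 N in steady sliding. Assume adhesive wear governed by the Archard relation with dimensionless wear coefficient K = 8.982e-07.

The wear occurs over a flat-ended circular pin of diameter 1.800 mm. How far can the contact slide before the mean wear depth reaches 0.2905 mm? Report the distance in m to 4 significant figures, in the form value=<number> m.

value=2.137e+04 m

All arithmetic maintains exact precision; shown intermediates are rounded. Rounded once at the end, at four significant figures.
Convert: Hardness H = 44.95 HV × 9.807 MPa/HV = 440.8 MPa = 4.408e+08 Pa.
Convert: Pin diameter d = 1.800 mm = 0.001800 m. Contact area A = π·d²/4 = π·(0.001800 m)²/4 = 2.545e-06 m².
Convert: Depth limit h_lim = 0.2905 mm = 2.905e-04 m.
As SI base values: W = 16.98 N, H = 4.408e+08 Pa, K = 8.982e-07.
Permissible volume V_lim = h_lim·A = 2.905e-04 · 2.545e-06 = 7.392e-10 m³.
Thus life L = V_lim·H/(K·W) = 7.392e-10 · 4.408e+08 / (8.982e-07 · 16.98) = 2.137e+04 m.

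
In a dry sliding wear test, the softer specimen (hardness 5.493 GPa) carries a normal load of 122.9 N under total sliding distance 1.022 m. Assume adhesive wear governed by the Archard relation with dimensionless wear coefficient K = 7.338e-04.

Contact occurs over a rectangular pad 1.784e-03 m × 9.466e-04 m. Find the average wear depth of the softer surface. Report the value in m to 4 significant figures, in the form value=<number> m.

value=9.936e-06 m

The computation keeps full float precision; intermediate values are shown rounded, and one final rounding to 4 significant digits.
Convert: Hardness H = 5.493 GPa = 5.493e+09 Pa.
Convert: Contact area A = 1.784e-03 m × 9.466e-04 m = 1.689e-06 m².
In SI base units: W = 122.9 N, H = 5.493e+09 Pa, K = 7.338e-04.
Archard relation: V = K·W·L/H = 7.338e-04 · 122.9 · 1.022 / 5.493e+09 = 1.678e-11 m³.
Average depth h = V/A = 1.678e-11 / 1.689e-06 = 9.936e-06 m.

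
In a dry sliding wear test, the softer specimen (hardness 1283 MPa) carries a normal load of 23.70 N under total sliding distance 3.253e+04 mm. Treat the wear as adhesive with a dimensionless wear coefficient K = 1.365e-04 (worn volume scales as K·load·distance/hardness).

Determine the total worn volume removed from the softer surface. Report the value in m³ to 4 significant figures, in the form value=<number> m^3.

Intermediate values are printed rounded — all arithmetic runs at full float precision — one final rounding, at four significant figures.
Path length L = 3.253e+04 mm = 32.53 m.
Hardness H = 1283 MPa = 1.283e+09 Pa.
As SI base values: W = 23.70 N, H = 1.283e+09 Pa, K = 1.365e-04.
Apply Archard: V = K·W·L/H = 1.365e-04 · 23.70 · 32.53 / 1.283e+09 = 8.202e-11 m³.

value=8.202e-11 m^3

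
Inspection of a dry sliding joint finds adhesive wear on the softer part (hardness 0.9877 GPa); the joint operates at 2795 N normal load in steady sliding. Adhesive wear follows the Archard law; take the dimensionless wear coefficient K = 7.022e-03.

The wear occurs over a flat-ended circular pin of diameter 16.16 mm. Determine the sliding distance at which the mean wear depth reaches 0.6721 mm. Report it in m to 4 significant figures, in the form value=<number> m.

value=6.937 m

Intermediates are shown rounded, and all working math holds exact precision; a lone final rounding: 4 significant figures.
Hardness H = 0.9877 GPa = 9.877e+08 Pa.
Pin diameter d = 16.16 mm = 0.01616 m. Contact area A = π·d²/4 = π·(0.01616 m)²/4 = 2.051e-04 m².
Depth limit h_lim = 0.6721 mm = 6.721e-04 m.
As SI base values: W = 2795 N, H = 9.877e+08 Pa, K = 7.022e-03.
Volume at the limit: V_lim = h_lim·A = 6.721e-04 · 2.051e-04 = 1.378e-07 m³.
Inverting, life L = V_lim·H/(K·W) = 1.378e-07 · 9.877e+08 / (7.022e-03 · 2795) = 6.937 m.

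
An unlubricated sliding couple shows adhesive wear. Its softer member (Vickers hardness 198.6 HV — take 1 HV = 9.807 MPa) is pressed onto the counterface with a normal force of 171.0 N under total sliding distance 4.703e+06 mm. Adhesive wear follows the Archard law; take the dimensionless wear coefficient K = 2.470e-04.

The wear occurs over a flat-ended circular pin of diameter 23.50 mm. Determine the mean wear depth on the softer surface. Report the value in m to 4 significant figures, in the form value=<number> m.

Every step maintains full float precision. The intermediates are printed rounded, and a lone final rounding to 4 significant digits.
Distance covered L = 4.703e+06 mm = 4703 m.
Hardness H = 198.6 HV × 9.807 MPa/HV = 1948 MPa = 1.948e+09 Pa.
Pin diameter d = 23.50 mm = 0.02350 m. Contact area A = π·d²/4 = π·(0.02350 m)²/4 = 4.337e-04 m².
As SI base values: W = 171.0 N, H = 1.948e+09 Pa, K = 2.470e-04.
Volume removed: V = K·W·L/H = 2.470e-04 · 171.0 · 4703 / 1.948e+09 = 1.020e-07 m³.
Depth of wear h = V/A = 1.020e-07 / 4.337e-04 = 2.351e-04 m.

value=2.351e-04 m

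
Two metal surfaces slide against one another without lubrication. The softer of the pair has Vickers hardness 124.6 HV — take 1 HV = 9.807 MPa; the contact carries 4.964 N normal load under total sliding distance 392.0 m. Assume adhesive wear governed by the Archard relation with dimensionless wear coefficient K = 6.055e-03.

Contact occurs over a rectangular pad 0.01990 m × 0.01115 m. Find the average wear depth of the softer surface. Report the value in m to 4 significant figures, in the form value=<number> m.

Intermediates are printed rounded. All arithmetic holds full precision, and a single final rounding: four significant figures.
Convert: Hardness H = 124.6 HV × 9.807 MPa/HV = 1222 MPa = 1.222e+09 Pa.
Convert: Contact area A = 0.01990 m × 0.01115 m = 2.219e-04 m².
In SI base units, W = 4.964 N, H = 1.222e+09 Pa, K = 6.055e-03.
Worn volume V = K·W·L/H = 6.055e-03 · 4.964 · 392.0 / 1.222e+09 = 9.642e-09 m³.
Wear depth h = V/A = 9.642e-09 / 2.219e-04 = 4.346e-05 m.

value=4.346e-05 m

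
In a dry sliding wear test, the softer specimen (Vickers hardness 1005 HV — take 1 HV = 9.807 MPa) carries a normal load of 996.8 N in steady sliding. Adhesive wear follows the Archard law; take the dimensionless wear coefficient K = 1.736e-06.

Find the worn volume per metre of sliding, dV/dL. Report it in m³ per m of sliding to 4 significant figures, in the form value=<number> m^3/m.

value=1.756e-13 m^3/m

Shown intermediates are rounded. Each operation maintains full precision; rounded once at the end, at 4 significant digits.
Hardness H = 1005 HV × 9.807 MPa/HV = 9856 MPa = 9.856e+09 Pa.
SI base units throughout: W = 996.8 N, H = 9.856e+09 Pa, K = 1.736e-06.
The wear rate dV/dL = K·W/H (no L dependence): 1.736e-06 · 996.8 / 9.856e+09 = 1.756e-13 m³/m.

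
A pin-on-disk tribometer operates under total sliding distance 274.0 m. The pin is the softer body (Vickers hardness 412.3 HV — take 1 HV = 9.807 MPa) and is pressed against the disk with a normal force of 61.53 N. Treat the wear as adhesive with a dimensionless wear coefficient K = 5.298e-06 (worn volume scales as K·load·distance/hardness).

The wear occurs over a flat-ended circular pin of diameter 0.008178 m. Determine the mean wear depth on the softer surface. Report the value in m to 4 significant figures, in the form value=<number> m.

Each operation holds full float precision; the intermediates are shown rounded. Rounded once at the end, at four significant figures.
Convert: Hardness H = 412.3 HV × 9.807 MPa/HV = 4043 MPa = 4.043e+09 Pa.
Convert: Contact area A = π·d²/4 = π·(0.008178 m)²/4 = 5.253e-05 m².
Restated in SI base units: W = 61.53 N, H = 4.043e+09 Pa, K = 5.298e-06.
Volume removed: V = K·W·L/H = 5.298e-06 · 61.53 · 274.0 / 4.043e+09 = 2.209e-11 m³.
Depth h = V/A = 2.209e-11 / 5.253e-05 = 4.205e-07 m.

value=4.205e-07 m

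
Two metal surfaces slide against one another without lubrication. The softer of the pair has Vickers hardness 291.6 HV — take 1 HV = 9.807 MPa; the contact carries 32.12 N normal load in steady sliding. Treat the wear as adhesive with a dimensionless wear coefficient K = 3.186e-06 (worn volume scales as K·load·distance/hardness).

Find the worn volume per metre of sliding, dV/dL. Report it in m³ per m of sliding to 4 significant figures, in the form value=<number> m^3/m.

value=3.578e-14 m^3/m

The intermediates appear rounded. Every step holds exact precision; a lone final rounding to 4 significant digits.
Convert: Hardness H = 291.6 HV × 9.807 MPa/HV = 2860 MPa = 2.860e+09 Pa.
SI base units throughout: W = 32.12 N, H = 2.860e+09 Pa, K = 3.186e-06.
Wear rate dV/dL = K·W/H, so: 3.186e-06 · 32.12 / 2.860e+09 = 3.578e-14 m³/m.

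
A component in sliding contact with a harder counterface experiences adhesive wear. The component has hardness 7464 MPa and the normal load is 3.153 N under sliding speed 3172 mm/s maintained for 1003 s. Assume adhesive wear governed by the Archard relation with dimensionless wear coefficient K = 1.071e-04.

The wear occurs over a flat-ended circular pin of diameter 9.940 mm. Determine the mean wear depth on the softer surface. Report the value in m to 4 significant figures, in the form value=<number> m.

value=1.855e-06 m

Quoted intermediates are rounded. All arithmetic carries full float precision. Rounded just once, at four significant digits.
Convert: Sliding speed v = 3172 mm/s = 3.172 m/s. Total distance L = v·t = 3.172 m/s × 1003 s = 3182 m.
Convert: Hardness H = 7464 MPa = 7.464e+09 Pa.
Convert: Pin diameter d = 9.940 mm = 0.009940 m. Contact area A = π·d²/4 = π·(0.009940 m)²/4 = 7.760e-05 m².
In SI base units: W = 3.153 N, H = 7.464e+09 Pa, K = 1.071e-04.
Apply Archard: V = K·W·L/H = 1.071e-04 · 3.153 · 3182 / 7.464e+09 = 1.439e-10 m³.
Depth of wear h = V/A = 1.439e-10 / 7.760e-05 = 1.855e-06 m.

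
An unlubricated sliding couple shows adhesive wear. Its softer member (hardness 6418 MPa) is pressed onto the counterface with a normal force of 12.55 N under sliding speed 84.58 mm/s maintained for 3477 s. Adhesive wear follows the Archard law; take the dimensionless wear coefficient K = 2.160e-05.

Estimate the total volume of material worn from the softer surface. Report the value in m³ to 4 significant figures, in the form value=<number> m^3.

value=1.242e-11 m^3

Intermediates appear rounded — the algebra keeps exact precision. Rounded just once: 4 significant figures.
Sliding speed v = 84.58 mm/s = 0.08458 m/s. Path length L = v·t = 0.08458 m/s × 3477 s = 294.1 m.
Hardness H = 6418 MPa = 6.418e+09 Pa.
In SI base units, W = 12.55 N, H = 6.418e+09 Pa, K = 2.160e-05.
Volume removed: V = K·W·L/H = 2.160e-05 · 12.55 · 294.1 / 6.418e+09 = 1.242e-11 m³.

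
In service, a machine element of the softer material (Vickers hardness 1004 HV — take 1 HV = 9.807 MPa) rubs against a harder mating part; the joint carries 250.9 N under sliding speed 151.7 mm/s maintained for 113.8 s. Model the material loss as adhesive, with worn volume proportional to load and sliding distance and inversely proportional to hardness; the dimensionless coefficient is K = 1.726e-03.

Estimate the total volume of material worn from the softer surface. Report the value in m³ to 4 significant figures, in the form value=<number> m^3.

value=7.593e-10 m^3

Intermediates are displayed rounded, and all arithmetic maintains exact precision. Rounded once at the end to four significant figures.
Convert: Sliding speed v = 151.7 mm/s = 0.1517 m/s. The distance L = v·t = 0.1517 m/s × 113.8 s = 17.26 m.
Convert: Hardness H = 1004 HV × 9.807 MPa/HV = 9846 MPa = 9.846e+09 Pa.
Collected in SI base units: W = 250.9 N, H = 9.846e+09 Pa, K = 1.726e-03.
Wear volume V = K·W·L/H = 1.726e-03 · 250.9 · 17.26 / 9.846e+09 = 7.593e-10 m³.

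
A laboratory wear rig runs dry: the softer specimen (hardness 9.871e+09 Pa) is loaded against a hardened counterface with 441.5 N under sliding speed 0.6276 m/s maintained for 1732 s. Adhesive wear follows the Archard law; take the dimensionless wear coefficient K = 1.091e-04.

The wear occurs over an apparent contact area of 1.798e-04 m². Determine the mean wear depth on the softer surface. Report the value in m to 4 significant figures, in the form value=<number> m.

value=2.950e-05 m

Each operation carries full precision, and intermediate values are printed rounded; a lone final rounding to 4 significant digits.
The distance L = v·t = 0.6276 m/s × 1732 s = 1087 m.
Expressed in SI base units: W = 441.5 N, H = 9.871e+09 Pa, K = 1.091e-04.
Archard volume V = K·W·L/H = 1.091e-04 · 441.5 · 1087 / 9.871e+09 = 5.304e-09 m³.
Depth of wear h = V/A = 5.304e-09 / 1.798e-04 = 2.950e-05 m.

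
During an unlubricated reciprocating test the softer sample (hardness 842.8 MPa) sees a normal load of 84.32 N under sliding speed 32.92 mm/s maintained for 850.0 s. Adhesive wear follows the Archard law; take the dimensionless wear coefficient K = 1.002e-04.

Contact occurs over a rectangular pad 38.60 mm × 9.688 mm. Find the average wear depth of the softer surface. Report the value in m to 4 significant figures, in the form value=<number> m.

value=7.501e-07 m

Each operation keeps full float precision; intermediates are shown rounded. Rounded just once, at four significant figures.
Sliding speed v = 32.92 mm/s = 0.03292 m/s. Path length L = v·t = 0.03292 m/s × 850.0 s = 27.98 m.
Hardness H = 842.8 MPa = 8.428e+08 Pa.
Pad sides 38.60 mm × 9.688 mm = 0.03860 m × 0.009688 m. Contact area A = 0.03860 m × 0.009688 m = 3.740e-04 m².
Restated in SI base units: W = 84.32 N, H = 8.428e+08 Pa, K = 1.002e-04.
The Archard volume V = K·W·L/H = 1.002e-04 · 84.32 · 27.98 / 8.428e+08 = 2.805e-10 m³.
Depth h = V/A = 2.805e-10 / 3.740e-04 = 7.501e-07 m.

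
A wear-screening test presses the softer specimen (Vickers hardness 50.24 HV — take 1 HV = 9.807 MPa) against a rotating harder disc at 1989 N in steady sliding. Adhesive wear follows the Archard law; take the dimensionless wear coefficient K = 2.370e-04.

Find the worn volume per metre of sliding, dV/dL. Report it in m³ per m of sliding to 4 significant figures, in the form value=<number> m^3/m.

Shown intermediates are rounded, and all working math runs at full float precision — rounded just once to 4 significant digits.
Hardness H = 50.24 HV × 9.807 MPa/HV = 492.7 MPa = 4.927e+08 Pa.
Restated in SI base units: W = 1989 N, H = 4.927e+08 Pa, K = 2.370e-04.
Sliding wear rate dV/dL = K·W/H: 2.370e-04 · 1989 / 4.927e+08 = 9.567e-10 m³/m.

value=9.567e-10 m^3/m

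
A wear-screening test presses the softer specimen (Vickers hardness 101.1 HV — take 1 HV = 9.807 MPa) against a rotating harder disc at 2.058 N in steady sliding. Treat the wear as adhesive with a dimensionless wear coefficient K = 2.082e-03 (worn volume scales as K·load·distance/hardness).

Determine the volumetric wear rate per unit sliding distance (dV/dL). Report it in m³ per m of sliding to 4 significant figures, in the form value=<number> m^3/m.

value=4.322e-12 m^3/m

All arithmetic keeps exact precision — intermediates are displayed rounded, and a single final rounding, at four significant figures.
Hardness H = 101.1 HV × 9.807 MPa/HV = 991.5 MPa = 9.915e+08 Pa.
In SI base units: W = 2.058 N, H = 9.915e+08 Pa, K = 2.082e-03.
Rate of wear dV/dL = K·W/H, per unit distance: 2.082e-03 · 2.058 / 9.915e+08 = 4.322e-12 m³/m.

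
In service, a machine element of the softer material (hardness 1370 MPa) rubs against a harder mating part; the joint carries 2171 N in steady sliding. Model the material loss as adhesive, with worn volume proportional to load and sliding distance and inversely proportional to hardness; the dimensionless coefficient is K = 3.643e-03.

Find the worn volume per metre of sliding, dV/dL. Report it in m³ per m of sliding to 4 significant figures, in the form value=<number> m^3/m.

Shown intermediates are rounded; all arithmetic maintains full float precision; rounded just once: four significant figures.
Convert: Hardness H = 1370 MPa = 1.370e+09 Pa.
Expressed in SI base units: W = 2171 N, H = 1.370e+09 Pa, K = 3.643e-03.
Volumetric rate dV/dL = K·W/H (independent of L): 3.643e-03 · 2171 / 1.370e+09 = 5.773e-09 m³/m.

value=5.773e-09 m^3/m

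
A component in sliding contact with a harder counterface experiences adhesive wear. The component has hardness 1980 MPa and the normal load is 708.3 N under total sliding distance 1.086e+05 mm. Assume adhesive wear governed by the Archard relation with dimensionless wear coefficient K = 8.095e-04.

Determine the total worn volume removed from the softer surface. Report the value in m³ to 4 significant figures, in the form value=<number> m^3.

value=3.145e-08 m^3

The computation maintains full precision; quoted intermediates are rounded; a single final rounding to 4 significant figures.
Sliding distance L = 1.086e+05 mm = 108.6 m.
Hardness H = 1980 MPa = 1.980e+09 Pa.
Expressed in SI base units: W = 708.3 N, H = 1.980e+09 Pa, K = 8.095e-04.
Worn volume V = K·W·L/H = 8.095e-04 · 708.3 · 108.6 / 1.980e+09 = 3.145e-08 m³.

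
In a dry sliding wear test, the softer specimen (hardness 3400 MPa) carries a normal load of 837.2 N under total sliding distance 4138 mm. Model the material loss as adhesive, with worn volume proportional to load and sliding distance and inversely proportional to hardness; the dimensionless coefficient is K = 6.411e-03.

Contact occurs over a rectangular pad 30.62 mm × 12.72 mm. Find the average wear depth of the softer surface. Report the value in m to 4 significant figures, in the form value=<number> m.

Displayed values are rounded — the algebra runs at full precision; rounded once at the end, at 4 significant digits.
Convert: Path length L = 4138 mm = 4.138 m.
Convert: Hardness H = 3400 MPa = 3.400e+09 Pa.
Convert: Pad sides 30.62 mm × 12.72 mm = 0.03062 m × 0.01272 m. Contact area A = 0.03062 m × 0.01272 m = 3.895e-04 m².
Collected in SI base units: W = 837.2 N, H = 3.400e+09 Pa, K = 6.411e-03.
Wear volume V = K·W·L/H = 6.411e-03 · 837.2 · 4.138 / 3.400e+09 = 6.532e-09 m³.
Mean wear depth h = V/A = 6.532e-09 / 3.895e-04 = 1.677e-05 m.

value=1.677e-05 m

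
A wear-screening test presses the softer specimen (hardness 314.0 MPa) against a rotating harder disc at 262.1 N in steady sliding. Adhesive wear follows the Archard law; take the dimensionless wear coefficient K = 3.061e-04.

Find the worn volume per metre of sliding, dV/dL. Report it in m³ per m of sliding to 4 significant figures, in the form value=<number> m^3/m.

Intermediate values are printed rounded, and the algebra runs at full precision, and rounded just once: four significant digits.
Hardness H = 314.0 MPa = 3.140e+08 Pa.
As SI base values: W = 262.1 N, H = 3.140e+08 Pa, K = 3.061e-04.
Wear rate dV/dL = K·W/H, so: 3.061e-04 · 262.1 / 3.140e+08 = 2.555e-10 m³/m.

value=2.555e-10 m^3/m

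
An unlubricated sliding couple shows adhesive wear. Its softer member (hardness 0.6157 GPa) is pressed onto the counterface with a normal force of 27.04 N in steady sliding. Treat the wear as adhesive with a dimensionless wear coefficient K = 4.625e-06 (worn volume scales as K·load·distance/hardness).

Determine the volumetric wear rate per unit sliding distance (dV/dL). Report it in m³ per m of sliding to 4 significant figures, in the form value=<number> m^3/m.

The computation maintains full precision, and intermediate values are shown rounded. Rounded once at the end to four significant figures.
Hardness H = 0.6157 GPa = 6.157e+08 Pa.
Working in SI base units: W = 27.04 N, H = 6.157e+08 Pa, K = 4.625e-06.
Wear rate dV/dL = K·W/H, so: 4.625e-06 · 27.04 / 6.157e+08 = 2.031e-13 m³/m.

value=2.031e-13 m^3/m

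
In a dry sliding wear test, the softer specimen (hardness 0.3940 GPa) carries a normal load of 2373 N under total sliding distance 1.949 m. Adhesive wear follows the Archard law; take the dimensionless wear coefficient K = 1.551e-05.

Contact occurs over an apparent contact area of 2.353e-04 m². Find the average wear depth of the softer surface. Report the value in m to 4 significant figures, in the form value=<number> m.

Each operation keeps full float precision; printed values are rounded; a lone final rounding: 4 significant figures.
Convert: Hardness H = 0.3940 GPa = 3.940e+08 Pa.
Collected in SI base units: W = 2373 N, H = 3.940e+08 Pa, K = 1.551e-05.
Worn volume V = K·W·L/H = 1.551e-05 · 2373 · 1.949 / 3.940e+08 = 1.821e-10 m³.
Mean wear depth h = V/A = 1.821e-10 / 2.353e-04 = 7.738e-07 m.

value=7.738e-07 m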